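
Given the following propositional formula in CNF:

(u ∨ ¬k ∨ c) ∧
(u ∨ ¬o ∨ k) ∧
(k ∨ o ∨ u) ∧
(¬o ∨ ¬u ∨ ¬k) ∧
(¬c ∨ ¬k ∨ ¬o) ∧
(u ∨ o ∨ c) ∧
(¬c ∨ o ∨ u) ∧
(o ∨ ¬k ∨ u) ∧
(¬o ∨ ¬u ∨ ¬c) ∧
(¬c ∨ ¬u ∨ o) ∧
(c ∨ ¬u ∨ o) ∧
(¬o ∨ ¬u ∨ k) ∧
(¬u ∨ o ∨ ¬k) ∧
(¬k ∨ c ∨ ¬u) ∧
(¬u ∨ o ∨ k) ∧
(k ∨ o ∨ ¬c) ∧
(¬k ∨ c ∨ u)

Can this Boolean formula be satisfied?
No

No, the formula is not satisfiable.

No assignment of truth values to the variables can make all 17 clauses true simultaneously.

The formula is UNSAT (unsatisfiable).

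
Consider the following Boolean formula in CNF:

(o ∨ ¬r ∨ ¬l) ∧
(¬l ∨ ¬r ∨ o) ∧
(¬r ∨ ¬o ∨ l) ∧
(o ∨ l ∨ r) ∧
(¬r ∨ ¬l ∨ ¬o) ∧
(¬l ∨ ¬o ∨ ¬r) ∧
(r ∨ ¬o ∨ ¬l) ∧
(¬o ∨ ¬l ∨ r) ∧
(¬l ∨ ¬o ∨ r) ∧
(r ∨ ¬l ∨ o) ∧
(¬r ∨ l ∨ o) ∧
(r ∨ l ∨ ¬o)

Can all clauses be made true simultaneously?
No

No, the formula is not satisfiable.

No assignment of truth values to the variables can make all 12 clauses true simultaneously.

The formula is UNSAT (unsatisfiable).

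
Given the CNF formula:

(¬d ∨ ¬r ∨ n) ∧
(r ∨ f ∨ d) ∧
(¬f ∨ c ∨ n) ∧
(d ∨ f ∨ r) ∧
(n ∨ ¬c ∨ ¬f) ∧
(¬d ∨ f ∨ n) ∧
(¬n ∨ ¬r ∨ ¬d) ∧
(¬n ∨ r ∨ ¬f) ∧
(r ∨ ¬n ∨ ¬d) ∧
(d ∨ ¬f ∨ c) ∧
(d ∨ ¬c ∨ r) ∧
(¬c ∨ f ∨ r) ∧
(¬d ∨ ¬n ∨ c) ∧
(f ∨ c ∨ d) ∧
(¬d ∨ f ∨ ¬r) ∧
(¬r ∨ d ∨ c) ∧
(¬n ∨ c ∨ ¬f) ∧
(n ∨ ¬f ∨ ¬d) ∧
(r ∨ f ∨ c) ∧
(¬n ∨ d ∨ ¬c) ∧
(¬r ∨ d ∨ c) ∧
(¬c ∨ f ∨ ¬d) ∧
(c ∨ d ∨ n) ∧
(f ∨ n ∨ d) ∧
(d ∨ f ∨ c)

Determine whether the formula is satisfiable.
No

No, the formula is not satisfiable.

No assignment of truth values to the variables can make all 25 clauses true simultaneously.

The formula is UNSAT (unsatisfiable).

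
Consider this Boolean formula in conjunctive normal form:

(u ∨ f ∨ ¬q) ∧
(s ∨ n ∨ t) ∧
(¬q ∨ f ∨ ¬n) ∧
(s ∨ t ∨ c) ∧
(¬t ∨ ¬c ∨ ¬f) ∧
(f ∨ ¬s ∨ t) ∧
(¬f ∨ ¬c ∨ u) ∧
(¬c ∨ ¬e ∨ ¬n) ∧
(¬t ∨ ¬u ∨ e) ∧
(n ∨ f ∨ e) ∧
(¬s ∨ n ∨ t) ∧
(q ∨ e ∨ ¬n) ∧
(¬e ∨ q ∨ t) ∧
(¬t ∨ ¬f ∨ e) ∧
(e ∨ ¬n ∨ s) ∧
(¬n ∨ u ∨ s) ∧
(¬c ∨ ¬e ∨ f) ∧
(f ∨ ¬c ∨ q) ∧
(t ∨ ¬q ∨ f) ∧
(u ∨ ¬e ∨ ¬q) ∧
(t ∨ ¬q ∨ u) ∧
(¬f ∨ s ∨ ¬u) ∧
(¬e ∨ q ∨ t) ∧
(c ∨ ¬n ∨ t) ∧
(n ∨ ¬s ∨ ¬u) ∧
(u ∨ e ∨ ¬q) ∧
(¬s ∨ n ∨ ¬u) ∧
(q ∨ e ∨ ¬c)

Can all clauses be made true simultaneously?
Yes

Yes, the formula is satisfiable.

One satisfying assignment is: e=True, n=False, t=True, q=False, u=False, s=False, c=False, f=True

Verification: With this assignment, all 28 clauses evaluate to true.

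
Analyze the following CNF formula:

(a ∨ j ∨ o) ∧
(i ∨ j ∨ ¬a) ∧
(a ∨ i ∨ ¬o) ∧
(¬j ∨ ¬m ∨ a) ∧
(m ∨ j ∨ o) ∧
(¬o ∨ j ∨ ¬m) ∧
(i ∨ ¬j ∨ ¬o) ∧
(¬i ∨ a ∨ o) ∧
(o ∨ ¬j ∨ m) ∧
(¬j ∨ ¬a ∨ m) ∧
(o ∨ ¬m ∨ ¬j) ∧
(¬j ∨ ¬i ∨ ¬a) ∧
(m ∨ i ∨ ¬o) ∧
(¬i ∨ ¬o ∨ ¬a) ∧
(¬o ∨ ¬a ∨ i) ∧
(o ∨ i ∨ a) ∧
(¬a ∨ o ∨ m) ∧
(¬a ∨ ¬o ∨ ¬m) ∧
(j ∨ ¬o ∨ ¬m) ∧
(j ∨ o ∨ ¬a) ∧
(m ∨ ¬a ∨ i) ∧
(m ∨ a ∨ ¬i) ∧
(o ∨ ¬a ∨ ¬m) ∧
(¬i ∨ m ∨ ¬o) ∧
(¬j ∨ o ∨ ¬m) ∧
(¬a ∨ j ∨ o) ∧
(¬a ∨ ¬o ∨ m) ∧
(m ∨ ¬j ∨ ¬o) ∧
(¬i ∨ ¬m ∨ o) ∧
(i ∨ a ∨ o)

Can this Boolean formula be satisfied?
No

No, the formula is not satisfiable.

No assignment of truth values to the variables can make all 30 clauses true simultaneously.

The formula is UNSAT (unsatisfiable).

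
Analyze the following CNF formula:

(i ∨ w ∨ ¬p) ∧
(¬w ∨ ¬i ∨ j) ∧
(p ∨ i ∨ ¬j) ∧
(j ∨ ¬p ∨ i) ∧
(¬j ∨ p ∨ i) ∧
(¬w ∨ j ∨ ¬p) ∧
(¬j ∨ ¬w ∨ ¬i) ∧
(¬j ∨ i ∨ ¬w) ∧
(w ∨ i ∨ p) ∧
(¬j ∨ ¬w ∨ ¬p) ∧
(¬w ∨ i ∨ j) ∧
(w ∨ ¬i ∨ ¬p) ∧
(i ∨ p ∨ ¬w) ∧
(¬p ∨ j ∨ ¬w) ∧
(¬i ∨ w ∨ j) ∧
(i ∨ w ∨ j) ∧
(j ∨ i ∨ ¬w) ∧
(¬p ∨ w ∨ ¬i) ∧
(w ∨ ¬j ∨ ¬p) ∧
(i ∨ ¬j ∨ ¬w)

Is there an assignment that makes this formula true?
Yes

Yes, the formula is satisfiable.

One satisfying assignment is: p=False, i=True, j=True, w=False

Verification: With this assignment, all 20 clauses evaluate to true.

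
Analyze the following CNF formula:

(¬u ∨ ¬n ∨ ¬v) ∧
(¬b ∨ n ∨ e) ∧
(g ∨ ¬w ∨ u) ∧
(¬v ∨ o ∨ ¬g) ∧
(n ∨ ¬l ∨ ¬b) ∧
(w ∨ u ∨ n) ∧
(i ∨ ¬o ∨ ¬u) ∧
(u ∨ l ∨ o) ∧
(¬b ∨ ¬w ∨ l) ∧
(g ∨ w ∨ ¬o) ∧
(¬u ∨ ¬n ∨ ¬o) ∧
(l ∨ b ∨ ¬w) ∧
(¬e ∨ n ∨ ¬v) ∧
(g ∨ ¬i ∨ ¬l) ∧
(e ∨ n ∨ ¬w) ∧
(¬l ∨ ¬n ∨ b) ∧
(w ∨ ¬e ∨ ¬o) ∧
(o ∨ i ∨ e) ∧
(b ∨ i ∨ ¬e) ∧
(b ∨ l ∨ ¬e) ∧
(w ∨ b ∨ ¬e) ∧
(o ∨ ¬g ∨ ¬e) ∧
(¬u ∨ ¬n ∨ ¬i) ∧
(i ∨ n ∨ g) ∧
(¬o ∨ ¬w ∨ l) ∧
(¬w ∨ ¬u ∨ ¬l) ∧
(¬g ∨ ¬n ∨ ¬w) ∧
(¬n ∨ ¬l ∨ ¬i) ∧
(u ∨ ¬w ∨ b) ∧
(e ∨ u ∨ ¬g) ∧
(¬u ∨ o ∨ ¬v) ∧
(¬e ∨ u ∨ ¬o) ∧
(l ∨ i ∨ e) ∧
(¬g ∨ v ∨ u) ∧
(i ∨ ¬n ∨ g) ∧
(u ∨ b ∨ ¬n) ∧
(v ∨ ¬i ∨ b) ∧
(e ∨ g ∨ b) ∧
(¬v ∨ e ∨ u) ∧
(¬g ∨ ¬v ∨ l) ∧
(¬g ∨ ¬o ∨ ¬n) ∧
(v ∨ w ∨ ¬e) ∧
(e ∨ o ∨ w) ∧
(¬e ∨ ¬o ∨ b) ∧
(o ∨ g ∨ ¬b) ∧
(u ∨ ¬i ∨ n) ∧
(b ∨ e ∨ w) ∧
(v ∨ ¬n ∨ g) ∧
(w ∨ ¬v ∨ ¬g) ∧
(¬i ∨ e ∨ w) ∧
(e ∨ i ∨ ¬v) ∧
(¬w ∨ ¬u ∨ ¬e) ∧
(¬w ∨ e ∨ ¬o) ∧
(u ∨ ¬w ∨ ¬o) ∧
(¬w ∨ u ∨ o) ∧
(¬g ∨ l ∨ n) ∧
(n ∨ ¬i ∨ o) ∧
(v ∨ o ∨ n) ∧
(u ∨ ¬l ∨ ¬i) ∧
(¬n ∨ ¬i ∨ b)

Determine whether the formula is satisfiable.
No

No, the formula is not satisfiable.

No assignment of truth values to the variables can make all 60 clauses true simultaneously.

The formula is UNSAT (unsatisfiable).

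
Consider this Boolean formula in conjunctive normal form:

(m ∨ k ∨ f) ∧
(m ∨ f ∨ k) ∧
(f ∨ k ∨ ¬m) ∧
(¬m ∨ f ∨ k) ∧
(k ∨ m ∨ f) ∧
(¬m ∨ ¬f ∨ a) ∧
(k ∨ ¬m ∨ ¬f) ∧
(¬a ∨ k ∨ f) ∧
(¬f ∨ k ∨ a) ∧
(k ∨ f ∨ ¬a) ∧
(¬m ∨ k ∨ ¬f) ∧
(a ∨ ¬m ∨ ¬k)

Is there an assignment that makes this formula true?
Yes

Yes, the formula is satisfiable.

One satisfying assignment is: a=False, f=False, m=False, k=True

Verification: With this assignment, all 12 clauses evaluate to true.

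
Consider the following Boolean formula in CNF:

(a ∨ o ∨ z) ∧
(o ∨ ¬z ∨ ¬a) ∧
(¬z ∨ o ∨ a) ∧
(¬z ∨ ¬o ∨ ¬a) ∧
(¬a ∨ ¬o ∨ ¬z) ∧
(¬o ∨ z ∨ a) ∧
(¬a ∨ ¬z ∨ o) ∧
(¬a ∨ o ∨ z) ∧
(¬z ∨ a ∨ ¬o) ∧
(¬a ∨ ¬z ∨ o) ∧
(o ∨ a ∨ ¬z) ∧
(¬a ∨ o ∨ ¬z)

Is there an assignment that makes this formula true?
Yes

Yes, the formula is satisfiable.

One satisfying assignment is: a=True, z=False, o=True

Verification: With this assignment, all 12 clauses evaluate to true.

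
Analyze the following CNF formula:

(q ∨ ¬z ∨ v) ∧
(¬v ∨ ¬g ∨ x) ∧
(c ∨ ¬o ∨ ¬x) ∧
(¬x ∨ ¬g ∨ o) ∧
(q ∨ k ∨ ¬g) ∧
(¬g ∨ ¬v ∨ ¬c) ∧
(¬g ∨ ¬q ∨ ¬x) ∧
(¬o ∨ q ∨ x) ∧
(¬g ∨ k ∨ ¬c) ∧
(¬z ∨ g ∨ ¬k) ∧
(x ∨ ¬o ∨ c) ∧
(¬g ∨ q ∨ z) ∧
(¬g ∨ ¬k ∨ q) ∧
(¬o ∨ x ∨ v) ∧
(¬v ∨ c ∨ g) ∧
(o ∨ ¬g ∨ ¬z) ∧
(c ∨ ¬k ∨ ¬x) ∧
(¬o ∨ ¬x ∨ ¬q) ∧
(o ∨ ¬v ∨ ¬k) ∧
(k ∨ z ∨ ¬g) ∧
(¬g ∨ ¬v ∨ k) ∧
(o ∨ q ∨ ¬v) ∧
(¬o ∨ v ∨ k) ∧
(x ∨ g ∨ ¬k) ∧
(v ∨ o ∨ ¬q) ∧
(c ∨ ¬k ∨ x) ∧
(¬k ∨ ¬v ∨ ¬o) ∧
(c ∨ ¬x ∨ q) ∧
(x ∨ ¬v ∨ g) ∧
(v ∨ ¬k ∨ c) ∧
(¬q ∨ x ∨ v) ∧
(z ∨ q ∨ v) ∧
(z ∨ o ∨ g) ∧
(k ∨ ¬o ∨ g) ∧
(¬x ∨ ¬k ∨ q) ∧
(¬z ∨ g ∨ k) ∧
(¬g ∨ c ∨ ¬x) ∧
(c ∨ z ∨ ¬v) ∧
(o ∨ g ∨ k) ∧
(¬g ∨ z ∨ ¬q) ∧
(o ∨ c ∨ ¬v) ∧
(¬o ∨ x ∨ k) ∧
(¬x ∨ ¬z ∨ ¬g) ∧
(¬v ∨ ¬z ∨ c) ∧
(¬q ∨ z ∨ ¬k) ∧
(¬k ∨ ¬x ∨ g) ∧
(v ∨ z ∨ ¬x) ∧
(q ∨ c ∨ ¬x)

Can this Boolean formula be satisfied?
No

No, the formula is not satisfiable.

No assignment of truth values to the variables can make all 48 clauses true simultaneously.

The formula is UNSAT (unsatisfiable).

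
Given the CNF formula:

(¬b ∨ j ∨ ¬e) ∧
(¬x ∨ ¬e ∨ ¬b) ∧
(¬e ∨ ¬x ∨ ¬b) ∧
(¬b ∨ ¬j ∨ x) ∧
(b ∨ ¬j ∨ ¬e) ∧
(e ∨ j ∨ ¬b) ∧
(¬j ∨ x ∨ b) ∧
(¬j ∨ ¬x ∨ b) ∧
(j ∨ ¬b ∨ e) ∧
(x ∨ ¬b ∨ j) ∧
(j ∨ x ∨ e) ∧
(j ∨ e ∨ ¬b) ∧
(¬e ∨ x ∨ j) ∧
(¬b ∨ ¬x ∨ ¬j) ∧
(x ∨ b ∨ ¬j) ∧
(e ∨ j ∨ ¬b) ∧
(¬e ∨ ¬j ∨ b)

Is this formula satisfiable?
Yes

Yes, the formula is satisfiable.

One satisfying assignment is: b=False, e=False, j=False, x=True

Verification: With this assignment, all 17 clauses evaluate to true.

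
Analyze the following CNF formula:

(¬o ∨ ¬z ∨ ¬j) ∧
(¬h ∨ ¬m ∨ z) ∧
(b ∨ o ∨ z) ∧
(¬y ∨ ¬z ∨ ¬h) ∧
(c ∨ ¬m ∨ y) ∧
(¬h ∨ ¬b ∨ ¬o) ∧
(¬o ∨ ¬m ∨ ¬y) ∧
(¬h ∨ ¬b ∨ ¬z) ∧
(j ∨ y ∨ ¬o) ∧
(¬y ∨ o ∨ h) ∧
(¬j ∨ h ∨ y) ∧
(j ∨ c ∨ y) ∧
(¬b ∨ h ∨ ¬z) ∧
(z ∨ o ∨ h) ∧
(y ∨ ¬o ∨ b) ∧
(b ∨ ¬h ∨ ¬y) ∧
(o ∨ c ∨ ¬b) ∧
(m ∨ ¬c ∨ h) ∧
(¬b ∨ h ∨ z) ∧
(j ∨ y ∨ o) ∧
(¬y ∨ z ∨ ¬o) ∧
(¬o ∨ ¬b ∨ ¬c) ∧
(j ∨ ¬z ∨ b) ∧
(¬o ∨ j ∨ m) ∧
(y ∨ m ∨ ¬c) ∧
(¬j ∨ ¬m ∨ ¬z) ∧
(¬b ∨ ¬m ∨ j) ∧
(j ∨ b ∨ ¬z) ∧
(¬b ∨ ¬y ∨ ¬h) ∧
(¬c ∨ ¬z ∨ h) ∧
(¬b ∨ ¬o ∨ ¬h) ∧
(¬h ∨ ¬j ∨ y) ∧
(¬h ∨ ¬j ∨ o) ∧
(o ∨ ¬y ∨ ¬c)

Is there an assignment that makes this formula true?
No

No, the formula is not satisfiable.

No assignment of truth values to the variables can make all 34 clauses true simultaneously.

The formula is UNSAT (unsatisfiable).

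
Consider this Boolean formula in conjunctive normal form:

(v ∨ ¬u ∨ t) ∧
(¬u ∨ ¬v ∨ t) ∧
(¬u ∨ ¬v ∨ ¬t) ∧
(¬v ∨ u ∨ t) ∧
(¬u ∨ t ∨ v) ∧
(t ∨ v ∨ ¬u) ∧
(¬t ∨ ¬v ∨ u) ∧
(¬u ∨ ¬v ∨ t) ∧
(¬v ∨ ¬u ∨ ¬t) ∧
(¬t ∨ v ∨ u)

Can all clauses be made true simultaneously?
Yes

Yes, the formula is satisfiable.

One satisfying assignment is: u=False, t=False, v=False

Verification: With this assignment, all 10 clauses evaluate to true.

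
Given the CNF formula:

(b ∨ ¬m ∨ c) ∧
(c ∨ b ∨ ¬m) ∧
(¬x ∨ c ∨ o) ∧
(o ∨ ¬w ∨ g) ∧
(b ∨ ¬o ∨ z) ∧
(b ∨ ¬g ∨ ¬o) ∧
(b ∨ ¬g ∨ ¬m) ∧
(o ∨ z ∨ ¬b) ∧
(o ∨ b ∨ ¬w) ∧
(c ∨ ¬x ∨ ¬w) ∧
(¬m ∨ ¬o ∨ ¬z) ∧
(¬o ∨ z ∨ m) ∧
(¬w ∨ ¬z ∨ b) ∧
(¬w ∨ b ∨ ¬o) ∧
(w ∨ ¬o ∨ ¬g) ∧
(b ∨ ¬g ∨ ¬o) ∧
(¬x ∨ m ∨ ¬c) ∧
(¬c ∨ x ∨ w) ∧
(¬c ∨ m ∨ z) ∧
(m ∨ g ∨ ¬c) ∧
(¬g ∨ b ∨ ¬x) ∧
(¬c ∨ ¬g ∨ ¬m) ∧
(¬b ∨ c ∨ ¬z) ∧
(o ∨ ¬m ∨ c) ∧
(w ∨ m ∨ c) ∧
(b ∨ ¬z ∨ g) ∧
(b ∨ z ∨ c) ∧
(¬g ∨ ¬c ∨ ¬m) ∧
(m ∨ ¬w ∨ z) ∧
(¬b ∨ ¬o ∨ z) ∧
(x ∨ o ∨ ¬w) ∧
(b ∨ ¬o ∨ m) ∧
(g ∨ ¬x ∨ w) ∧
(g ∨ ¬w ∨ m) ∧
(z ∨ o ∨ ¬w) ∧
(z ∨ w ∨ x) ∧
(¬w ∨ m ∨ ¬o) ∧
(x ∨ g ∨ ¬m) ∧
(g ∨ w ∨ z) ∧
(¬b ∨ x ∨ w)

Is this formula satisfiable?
No

No, the formula is not satisfiable.

No assignment of truth values to the variables can make all 40 clauses true simultaneously.

The formula is UNSAT (unsatisfiable).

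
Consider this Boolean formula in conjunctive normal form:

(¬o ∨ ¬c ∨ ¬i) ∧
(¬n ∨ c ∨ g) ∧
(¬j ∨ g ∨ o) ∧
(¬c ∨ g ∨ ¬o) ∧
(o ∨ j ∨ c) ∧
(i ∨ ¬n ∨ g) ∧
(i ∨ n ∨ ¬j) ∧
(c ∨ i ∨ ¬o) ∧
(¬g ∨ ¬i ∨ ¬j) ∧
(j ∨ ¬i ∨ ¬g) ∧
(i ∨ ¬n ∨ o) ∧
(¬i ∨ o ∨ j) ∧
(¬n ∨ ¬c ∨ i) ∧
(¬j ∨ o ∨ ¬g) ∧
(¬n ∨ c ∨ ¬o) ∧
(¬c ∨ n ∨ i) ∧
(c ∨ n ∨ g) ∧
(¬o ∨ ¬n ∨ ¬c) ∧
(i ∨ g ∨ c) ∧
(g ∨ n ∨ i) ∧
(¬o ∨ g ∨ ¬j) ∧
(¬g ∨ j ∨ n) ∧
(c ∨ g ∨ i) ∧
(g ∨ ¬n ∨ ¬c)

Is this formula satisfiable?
No

No, the formula is not satisfiable.

No assignment of truth values to the variables can make all 24 clauses true simultaneously.

The formula is UNSAT (unsatisfiable).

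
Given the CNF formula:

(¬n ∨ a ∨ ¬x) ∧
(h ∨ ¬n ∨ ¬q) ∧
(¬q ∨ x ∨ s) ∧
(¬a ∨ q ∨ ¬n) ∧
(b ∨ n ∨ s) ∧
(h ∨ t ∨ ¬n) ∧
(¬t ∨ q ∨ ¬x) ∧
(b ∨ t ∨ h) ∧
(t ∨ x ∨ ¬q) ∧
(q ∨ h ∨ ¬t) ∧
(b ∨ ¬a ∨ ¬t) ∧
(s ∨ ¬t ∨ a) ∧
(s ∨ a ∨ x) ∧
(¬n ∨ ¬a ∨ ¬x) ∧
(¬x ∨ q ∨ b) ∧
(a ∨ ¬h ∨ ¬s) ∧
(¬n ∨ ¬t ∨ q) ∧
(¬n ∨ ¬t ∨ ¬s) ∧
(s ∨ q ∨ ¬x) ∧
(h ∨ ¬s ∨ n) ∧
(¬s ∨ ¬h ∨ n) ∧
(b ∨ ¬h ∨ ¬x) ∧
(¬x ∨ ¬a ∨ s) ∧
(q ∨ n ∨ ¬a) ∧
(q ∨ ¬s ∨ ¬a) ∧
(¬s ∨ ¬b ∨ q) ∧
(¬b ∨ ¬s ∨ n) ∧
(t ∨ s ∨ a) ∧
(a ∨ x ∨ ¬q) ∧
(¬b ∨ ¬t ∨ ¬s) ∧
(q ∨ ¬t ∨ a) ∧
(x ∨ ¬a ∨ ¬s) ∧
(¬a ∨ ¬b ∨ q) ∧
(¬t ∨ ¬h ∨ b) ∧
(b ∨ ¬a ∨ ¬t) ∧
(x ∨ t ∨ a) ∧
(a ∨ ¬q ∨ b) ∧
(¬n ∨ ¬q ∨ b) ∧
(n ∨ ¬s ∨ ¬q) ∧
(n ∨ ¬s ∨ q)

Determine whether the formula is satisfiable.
No

No, the formula is not satisfiable.

No assignment of truth values to the variables can make all 40 clauses true simultaneously.

The formula is UNSAT (unsatisfiable).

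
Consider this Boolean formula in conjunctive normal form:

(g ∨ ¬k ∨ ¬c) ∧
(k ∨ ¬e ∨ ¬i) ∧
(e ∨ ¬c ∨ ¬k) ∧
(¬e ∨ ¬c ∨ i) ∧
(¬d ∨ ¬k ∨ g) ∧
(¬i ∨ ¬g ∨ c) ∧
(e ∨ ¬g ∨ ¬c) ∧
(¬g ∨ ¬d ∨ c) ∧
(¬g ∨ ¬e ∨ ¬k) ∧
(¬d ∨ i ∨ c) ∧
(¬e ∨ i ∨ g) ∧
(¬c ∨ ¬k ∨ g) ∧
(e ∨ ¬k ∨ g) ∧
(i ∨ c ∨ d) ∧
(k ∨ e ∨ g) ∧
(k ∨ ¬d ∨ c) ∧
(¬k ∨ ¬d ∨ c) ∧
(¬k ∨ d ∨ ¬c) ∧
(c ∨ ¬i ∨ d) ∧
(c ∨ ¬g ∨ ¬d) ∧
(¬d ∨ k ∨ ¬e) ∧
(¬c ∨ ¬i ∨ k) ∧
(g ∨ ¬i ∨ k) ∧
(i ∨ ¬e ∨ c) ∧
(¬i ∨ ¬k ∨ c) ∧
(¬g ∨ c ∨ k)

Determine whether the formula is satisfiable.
No

No, the formula is not satisfiable.

No assignment of truth values to the variables can make all 26 clauses true simultaneously.

The formula is UNSAT (unsatisfiable).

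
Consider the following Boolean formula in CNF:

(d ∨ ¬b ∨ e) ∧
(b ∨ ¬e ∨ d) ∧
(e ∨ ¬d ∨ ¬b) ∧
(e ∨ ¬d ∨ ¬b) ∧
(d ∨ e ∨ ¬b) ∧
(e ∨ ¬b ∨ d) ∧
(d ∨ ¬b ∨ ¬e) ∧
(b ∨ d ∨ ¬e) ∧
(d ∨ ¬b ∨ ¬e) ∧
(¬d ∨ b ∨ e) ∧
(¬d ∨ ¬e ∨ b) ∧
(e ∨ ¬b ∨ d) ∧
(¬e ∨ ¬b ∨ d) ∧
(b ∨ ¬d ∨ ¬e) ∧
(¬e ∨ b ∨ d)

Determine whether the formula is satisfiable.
Yes

Yes, the formula is satisfiable.

One satisfying assignment is: e=False, b=False, d=False

Verification: With this assignment, all 15 clauses evaluate to true.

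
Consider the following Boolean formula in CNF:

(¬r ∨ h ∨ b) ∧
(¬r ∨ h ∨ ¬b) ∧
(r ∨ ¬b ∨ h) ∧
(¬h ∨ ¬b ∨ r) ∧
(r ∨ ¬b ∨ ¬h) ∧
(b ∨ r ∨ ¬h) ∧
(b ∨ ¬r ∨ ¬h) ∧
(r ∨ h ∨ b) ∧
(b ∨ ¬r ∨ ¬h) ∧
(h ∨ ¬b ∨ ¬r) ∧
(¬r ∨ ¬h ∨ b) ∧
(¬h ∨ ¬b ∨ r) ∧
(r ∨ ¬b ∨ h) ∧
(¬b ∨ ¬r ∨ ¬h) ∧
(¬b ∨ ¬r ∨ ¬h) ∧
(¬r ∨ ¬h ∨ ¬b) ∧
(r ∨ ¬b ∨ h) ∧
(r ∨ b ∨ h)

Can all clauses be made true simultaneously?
No

No, the formula is not satisfiable.

No assignment of truth values to the variables can make all 18 clauses true simultaneously.

The formula is UNSAT (unsatisfiable).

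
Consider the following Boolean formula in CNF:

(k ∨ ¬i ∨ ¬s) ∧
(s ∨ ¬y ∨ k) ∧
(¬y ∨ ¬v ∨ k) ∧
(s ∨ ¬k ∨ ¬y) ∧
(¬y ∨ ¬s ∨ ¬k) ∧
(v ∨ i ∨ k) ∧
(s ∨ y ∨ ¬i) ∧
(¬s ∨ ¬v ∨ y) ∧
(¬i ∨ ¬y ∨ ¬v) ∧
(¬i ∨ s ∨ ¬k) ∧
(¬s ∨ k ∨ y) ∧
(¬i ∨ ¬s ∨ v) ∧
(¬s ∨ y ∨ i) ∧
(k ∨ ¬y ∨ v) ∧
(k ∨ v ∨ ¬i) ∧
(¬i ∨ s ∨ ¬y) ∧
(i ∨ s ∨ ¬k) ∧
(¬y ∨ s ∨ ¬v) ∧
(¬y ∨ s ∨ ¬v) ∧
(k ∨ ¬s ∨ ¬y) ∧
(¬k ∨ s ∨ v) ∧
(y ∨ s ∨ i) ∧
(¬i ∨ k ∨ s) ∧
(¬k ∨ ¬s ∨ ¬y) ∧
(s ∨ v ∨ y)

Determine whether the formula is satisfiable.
No

No, the formula is not satisfiable.

No assignment of truth values to the variables can make all 25 clauses true simultaneously.

The formula is UNSAT (unsatisfiable).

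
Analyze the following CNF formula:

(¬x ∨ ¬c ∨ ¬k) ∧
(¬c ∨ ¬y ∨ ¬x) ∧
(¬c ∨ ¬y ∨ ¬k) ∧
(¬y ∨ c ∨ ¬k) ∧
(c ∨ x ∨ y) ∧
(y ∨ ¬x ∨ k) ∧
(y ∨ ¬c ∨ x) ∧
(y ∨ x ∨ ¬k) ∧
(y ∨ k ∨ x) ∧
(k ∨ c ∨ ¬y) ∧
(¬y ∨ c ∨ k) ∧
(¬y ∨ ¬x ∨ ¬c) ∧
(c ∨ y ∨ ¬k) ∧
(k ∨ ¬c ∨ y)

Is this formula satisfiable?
Yes

Yes, the formula is satisfiable.

One satisfying assignment is: x=False, k=False, y=True, c=True

Verification: With this assignment, all 14 clauses evaluate to true.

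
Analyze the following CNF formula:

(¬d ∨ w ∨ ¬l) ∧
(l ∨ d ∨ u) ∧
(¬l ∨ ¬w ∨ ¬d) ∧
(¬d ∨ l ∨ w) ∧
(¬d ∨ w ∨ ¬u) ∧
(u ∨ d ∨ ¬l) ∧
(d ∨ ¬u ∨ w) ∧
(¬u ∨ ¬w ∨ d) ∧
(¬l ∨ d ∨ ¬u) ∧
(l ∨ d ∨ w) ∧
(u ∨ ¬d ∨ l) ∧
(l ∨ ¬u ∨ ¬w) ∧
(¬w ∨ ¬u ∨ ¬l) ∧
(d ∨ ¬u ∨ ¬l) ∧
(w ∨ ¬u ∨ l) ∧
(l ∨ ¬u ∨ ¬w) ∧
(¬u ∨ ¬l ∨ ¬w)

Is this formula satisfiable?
No

No, the formula is not satisfiable.

No assignment of truth values to the variables can make all 17 clauses true simultaneously.

The formula is UNSAT (unsatisfiable).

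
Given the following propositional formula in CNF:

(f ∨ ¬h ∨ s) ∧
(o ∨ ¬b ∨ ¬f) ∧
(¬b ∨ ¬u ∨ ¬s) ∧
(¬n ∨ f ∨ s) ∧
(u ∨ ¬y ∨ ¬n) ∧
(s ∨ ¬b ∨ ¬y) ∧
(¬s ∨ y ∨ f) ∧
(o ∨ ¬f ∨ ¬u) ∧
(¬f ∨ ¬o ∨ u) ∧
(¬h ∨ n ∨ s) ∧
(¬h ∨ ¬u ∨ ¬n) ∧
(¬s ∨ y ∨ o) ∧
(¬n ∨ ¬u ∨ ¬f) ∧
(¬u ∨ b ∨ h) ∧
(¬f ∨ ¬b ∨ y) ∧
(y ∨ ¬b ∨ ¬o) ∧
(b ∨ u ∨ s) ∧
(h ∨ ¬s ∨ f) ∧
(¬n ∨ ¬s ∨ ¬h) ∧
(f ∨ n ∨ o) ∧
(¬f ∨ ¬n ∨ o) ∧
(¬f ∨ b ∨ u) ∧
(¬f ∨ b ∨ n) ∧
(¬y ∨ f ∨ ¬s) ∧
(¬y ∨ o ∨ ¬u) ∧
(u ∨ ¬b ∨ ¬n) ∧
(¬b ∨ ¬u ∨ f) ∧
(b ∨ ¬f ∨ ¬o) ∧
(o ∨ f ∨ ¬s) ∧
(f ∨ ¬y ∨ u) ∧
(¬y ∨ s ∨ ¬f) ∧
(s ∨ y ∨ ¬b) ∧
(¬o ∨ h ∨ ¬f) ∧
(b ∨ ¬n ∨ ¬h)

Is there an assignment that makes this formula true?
No

No, the formula is not satisfiable.

No assignment of truth values to the variables can make all 34 clauses true simultaneously.

The formula is UNSAT (unsatisfiable).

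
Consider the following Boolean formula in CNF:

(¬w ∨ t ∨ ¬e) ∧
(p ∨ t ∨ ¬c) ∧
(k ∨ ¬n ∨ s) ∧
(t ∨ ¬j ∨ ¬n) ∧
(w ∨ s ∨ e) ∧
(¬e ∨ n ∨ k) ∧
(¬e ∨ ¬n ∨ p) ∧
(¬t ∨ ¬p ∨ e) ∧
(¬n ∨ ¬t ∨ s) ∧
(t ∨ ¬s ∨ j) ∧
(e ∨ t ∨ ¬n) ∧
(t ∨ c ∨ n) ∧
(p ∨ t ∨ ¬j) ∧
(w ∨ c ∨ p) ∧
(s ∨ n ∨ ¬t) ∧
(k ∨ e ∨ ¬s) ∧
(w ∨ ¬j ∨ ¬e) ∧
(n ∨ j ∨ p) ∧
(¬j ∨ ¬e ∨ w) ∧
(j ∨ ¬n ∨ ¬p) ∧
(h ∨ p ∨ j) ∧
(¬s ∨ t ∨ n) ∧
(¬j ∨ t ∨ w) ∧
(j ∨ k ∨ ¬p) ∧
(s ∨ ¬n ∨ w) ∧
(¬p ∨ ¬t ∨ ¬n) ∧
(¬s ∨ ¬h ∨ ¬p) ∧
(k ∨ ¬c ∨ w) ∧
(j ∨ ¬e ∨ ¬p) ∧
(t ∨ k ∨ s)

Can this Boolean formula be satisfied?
Yes

Yes, the formula is satisfiable.

One satisfying assignment is: s=False, p=True, k=True, h=False, w=True, n=False, c=True, e=False, t=False, j=False

Verification: With this assignment, all 30 clauses evaluate to true.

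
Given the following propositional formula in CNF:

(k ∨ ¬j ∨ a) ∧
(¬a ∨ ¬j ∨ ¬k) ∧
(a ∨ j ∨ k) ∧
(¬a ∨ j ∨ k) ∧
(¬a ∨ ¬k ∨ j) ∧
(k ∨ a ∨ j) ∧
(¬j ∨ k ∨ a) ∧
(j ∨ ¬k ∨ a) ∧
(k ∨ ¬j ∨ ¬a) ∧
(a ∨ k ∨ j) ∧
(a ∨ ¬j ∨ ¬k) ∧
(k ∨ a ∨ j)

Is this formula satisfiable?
No

No, the formula is not satisfiable.

No assignment of truth values to the variables can make all 12 clauses true simultaneously.

The formula is UNSAT (unsatisfiable).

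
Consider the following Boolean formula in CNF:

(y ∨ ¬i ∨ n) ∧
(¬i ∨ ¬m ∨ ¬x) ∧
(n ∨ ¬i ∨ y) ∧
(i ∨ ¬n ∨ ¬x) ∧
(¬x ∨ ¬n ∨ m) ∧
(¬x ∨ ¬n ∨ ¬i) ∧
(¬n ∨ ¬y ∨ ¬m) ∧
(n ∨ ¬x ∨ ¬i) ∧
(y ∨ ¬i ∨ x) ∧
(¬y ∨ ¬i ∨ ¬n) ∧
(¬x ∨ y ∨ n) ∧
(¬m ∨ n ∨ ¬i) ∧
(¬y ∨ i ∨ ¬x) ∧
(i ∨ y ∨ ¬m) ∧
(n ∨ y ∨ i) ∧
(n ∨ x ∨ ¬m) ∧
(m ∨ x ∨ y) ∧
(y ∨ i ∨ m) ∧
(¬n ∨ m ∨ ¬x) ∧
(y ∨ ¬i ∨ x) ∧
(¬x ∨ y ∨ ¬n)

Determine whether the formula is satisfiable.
Yes

Yes, the formula is satisfiable.

One satisfying assignment is: y=True, x=False, i=False, n=False, m=False

Verification: With this assignment, all 21 clauses evaluate to true.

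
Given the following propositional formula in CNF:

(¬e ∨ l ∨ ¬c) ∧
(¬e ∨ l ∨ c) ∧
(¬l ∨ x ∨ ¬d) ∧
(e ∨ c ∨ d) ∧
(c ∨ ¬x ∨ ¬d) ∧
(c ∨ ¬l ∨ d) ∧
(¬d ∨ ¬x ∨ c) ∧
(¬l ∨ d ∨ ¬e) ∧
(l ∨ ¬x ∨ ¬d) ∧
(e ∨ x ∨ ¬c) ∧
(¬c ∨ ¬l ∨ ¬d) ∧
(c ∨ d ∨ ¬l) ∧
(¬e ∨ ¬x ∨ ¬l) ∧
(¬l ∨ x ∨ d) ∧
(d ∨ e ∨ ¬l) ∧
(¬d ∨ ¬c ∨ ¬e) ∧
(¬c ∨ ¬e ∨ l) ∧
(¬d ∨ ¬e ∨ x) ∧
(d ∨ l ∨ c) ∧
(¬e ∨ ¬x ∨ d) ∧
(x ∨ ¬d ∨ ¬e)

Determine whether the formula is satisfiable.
Yes

Yes, the formula is satisfiable.

One satisfying assignment is: c=True, d=False, x=True, e=False, l=False

Verification: With this assignment, all 21 clauses evaluate to true.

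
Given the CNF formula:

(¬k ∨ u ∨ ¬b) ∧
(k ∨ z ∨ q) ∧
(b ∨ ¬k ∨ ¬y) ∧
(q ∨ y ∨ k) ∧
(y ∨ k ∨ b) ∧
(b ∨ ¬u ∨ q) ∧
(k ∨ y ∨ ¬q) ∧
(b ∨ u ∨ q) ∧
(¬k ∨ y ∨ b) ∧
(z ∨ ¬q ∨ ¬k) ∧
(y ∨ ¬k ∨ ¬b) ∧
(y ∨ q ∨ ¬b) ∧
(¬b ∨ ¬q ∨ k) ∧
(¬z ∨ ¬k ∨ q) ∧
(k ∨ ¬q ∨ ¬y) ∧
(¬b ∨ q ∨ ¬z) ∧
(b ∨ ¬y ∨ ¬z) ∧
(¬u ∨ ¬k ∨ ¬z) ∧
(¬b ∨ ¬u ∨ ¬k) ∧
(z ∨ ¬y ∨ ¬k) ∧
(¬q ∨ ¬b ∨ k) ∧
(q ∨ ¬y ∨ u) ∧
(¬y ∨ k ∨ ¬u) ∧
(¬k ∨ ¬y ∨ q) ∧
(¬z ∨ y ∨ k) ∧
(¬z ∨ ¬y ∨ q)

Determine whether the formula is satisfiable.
No

No, the formula is not satisfiable.

No assignment of truth values to the variables can make all 26 clauses true simultaneously.

The formula is UNSAT (unsatisfiable).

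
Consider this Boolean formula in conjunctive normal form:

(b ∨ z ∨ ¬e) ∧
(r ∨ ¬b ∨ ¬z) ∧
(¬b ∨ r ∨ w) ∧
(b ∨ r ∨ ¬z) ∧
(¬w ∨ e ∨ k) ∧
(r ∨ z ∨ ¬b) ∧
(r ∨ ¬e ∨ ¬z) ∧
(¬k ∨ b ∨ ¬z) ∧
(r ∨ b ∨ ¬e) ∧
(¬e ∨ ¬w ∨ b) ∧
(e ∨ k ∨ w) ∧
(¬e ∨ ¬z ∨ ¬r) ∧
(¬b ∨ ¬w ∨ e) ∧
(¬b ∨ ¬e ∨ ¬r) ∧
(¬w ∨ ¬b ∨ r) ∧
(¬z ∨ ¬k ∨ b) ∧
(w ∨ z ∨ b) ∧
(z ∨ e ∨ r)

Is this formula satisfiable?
Yes

Yes, the formula is satisfiable.

One satisfying assignment is: e=False, r=True, k=True, z=True, w=False, b=True

Verification: With this assignment, all 18 clauses evaluate to true.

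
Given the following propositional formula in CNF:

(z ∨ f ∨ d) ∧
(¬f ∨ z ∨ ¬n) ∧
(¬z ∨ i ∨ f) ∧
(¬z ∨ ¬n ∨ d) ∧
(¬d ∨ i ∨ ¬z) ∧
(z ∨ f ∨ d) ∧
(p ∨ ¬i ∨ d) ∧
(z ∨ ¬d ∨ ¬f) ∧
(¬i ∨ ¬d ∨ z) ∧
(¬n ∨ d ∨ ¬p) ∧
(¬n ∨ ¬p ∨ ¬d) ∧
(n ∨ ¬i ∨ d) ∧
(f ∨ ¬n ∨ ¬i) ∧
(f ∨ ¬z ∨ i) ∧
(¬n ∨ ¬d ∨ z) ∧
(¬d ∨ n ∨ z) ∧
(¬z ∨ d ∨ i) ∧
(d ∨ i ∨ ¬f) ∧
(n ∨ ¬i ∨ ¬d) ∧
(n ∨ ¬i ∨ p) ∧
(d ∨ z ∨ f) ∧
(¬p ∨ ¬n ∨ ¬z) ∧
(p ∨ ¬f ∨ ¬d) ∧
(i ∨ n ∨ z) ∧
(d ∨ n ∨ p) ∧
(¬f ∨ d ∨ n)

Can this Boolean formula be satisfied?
No

No, the formula is not satisfiable.

No assignment of truth values to the variables can make all 26 clauses true simultaneously.

The formula is UNSAT (unsatisfiable).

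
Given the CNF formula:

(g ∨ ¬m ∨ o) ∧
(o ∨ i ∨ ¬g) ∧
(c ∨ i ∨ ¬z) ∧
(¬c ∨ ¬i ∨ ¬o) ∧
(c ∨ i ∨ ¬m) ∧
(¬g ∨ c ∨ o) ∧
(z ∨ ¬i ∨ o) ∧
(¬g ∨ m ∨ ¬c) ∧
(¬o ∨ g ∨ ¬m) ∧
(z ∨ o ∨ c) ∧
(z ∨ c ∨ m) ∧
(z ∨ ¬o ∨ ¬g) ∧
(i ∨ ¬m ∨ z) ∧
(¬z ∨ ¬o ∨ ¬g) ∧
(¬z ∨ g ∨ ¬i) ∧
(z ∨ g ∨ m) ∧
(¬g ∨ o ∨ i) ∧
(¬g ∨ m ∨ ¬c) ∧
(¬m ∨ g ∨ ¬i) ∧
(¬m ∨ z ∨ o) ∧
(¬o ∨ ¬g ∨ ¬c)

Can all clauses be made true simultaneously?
Yes

Yes, the formula is satisfiable.

One satisfying assignment is: i=False, z=True, c=True, g=False, o=True, m=False

Verification: With this assignment, all 21 clauses evaluate to true.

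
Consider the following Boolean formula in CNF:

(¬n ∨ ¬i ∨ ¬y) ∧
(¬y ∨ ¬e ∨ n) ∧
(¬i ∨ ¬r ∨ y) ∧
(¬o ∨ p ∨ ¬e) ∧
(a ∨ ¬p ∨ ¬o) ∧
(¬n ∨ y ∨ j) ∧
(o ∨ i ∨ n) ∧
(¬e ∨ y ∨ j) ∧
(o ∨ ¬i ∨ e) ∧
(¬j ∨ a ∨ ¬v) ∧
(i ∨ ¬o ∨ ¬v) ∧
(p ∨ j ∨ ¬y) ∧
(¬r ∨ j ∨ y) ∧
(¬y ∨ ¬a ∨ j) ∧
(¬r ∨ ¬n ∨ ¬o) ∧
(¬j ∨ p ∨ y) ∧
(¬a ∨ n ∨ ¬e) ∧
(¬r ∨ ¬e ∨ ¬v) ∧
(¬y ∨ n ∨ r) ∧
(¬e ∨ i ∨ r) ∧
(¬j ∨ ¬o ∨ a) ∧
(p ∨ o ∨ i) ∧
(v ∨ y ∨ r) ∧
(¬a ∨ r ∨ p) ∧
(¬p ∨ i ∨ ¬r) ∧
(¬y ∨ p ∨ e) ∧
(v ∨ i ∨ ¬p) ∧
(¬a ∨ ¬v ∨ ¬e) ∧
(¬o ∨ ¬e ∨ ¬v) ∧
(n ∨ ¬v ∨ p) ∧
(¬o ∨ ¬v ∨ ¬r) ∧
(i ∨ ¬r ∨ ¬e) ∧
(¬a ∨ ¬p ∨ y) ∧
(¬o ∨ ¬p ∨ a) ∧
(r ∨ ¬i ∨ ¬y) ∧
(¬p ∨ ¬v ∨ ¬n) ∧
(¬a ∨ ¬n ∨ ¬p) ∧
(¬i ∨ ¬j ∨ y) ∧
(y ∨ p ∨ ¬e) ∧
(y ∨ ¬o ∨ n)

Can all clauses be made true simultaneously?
Yes

Yes, the formula is satisfiable.

One satisfying assignment is: r=True, y=True, n=False, e=False, p=True, j=True, a=True, i=True, v=False, o=True

Verification: With this assignment, all 40 clauses evaluate to true.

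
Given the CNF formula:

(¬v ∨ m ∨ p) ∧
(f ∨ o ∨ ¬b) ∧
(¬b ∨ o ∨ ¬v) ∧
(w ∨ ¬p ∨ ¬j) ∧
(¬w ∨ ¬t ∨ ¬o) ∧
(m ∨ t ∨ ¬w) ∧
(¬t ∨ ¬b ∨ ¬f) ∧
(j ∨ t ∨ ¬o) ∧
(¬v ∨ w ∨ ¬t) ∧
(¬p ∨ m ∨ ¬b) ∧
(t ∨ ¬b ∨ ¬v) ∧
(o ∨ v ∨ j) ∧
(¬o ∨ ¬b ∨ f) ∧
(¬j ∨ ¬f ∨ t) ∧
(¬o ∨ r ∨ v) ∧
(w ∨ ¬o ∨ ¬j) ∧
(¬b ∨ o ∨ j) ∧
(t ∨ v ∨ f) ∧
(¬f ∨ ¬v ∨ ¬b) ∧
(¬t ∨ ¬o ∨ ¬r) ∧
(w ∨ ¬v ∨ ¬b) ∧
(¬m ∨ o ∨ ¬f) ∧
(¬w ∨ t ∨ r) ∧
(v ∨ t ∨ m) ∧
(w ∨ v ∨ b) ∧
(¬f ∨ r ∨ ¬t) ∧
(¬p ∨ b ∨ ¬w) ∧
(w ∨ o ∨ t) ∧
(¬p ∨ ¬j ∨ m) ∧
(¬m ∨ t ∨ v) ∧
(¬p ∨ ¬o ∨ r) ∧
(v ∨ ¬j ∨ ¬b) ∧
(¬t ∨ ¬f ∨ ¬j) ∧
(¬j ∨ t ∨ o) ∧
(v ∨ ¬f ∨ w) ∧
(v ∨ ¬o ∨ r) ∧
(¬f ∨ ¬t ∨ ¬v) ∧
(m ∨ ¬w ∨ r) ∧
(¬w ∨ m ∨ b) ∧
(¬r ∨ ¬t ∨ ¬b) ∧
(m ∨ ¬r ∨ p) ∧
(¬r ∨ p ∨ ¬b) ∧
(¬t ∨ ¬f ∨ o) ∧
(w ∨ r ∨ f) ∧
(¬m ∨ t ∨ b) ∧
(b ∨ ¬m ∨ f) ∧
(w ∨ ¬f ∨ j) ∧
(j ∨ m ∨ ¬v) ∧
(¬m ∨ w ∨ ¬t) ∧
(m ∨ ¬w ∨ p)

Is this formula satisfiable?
No

No, the formula is not satisfiable.

No assignment of truth values to the variables can make all 50 clauses true simultaneously.

The formula is UNSAT (unsatisfiable).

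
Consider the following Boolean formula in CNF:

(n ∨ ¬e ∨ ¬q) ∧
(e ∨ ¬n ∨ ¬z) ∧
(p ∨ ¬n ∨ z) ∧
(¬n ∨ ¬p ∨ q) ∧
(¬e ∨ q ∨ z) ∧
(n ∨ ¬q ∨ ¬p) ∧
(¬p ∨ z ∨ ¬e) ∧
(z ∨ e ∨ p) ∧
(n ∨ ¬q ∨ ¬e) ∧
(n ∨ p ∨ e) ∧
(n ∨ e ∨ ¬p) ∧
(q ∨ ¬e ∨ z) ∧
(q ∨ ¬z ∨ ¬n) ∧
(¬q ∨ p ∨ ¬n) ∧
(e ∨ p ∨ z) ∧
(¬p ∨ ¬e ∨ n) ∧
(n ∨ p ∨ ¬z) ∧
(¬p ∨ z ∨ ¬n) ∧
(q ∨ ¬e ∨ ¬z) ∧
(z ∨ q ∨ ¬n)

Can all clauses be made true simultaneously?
Yes

Yes, the formula is satisfiable.

One satisfying assignment is: z=True, q=True, n=True, e=True, p=True

Verification: With this assignment, all 20 clauses evaluate to true.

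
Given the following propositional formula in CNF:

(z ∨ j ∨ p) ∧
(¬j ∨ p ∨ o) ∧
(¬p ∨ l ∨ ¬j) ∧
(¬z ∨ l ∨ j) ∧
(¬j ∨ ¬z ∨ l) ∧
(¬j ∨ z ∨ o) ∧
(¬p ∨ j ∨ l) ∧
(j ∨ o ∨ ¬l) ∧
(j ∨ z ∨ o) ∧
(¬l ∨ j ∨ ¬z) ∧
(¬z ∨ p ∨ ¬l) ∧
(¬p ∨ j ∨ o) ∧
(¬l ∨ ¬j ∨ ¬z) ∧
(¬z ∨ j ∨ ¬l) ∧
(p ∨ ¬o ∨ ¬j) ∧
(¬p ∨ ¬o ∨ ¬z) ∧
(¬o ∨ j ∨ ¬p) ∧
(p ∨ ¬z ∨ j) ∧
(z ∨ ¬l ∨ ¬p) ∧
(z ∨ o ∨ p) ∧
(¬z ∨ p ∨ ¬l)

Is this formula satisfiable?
No

No, the formula is not satisfiable.

No assignment of truth values to the variables can make all 21 clauses true simultaneously.

The formula is UNSAT (unsatisfiable).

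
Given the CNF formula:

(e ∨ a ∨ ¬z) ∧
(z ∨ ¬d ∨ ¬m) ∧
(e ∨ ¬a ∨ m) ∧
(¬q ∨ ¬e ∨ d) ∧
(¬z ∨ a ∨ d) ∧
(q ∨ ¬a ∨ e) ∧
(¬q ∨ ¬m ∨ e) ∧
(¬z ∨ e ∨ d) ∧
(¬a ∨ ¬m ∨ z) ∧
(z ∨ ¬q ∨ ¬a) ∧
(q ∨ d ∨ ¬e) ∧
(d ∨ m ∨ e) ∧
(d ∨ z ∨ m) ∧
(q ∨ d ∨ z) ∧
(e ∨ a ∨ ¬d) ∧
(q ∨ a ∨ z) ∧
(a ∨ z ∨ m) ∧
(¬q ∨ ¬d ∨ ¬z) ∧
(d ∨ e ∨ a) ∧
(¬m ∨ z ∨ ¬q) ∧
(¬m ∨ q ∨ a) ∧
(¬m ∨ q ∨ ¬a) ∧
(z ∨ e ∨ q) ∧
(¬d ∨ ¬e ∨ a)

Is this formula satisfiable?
Yes

Yes, the formula is satisfiable.

One satisfying assignment is: m=False, e=True, z=False, q=False, a=True, d=True

Verification: With this assignment, all 24 clauses evaluate to true.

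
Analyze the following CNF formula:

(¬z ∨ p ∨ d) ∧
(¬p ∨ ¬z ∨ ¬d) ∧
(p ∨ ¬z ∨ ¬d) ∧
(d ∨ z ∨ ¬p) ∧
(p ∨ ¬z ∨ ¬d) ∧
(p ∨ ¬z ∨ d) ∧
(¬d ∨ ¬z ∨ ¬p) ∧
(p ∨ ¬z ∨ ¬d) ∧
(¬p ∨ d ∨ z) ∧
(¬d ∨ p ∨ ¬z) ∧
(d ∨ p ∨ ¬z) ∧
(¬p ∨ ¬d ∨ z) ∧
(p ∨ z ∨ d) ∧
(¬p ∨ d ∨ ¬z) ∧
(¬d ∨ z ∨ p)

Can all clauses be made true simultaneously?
No

No, the formula is not satisfiable.

No assignment of truth values to the variables can make all 15 clauses true simultaneously.

The formula is UNSAT (unsatisfiable).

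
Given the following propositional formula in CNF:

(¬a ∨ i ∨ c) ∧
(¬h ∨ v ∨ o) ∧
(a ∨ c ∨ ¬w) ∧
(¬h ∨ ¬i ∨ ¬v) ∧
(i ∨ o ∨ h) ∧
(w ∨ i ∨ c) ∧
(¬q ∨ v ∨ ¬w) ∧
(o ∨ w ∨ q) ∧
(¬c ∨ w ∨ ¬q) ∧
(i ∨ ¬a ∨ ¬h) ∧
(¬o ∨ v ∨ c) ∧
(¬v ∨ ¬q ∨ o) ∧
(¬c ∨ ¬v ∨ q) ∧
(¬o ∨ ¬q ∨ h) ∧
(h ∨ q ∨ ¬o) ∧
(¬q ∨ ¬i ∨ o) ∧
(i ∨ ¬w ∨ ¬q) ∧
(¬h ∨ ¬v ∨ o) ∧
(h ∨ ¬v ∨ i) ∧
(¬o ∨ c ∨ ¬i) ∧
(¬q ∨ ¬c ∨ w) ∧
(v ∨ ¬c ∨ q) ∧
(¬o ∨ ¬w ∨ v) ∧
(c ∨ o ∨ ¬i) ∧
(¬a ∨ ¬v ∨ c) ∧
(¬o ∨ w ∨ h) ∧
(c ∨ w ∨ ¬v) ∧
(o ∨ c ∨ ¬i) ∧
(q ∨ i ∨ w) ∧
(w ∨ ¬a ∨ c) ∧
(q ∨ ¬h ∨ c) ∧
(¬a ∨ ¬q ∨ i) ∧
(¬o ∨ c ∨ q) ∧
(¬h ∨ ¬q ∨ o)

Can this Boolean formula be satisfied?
No

No, the formula is not satisfiable.

No assignment of truth values to the variables can make all 34 clauses true simultaneously.

The formula is UNSAT (unsatisfiable).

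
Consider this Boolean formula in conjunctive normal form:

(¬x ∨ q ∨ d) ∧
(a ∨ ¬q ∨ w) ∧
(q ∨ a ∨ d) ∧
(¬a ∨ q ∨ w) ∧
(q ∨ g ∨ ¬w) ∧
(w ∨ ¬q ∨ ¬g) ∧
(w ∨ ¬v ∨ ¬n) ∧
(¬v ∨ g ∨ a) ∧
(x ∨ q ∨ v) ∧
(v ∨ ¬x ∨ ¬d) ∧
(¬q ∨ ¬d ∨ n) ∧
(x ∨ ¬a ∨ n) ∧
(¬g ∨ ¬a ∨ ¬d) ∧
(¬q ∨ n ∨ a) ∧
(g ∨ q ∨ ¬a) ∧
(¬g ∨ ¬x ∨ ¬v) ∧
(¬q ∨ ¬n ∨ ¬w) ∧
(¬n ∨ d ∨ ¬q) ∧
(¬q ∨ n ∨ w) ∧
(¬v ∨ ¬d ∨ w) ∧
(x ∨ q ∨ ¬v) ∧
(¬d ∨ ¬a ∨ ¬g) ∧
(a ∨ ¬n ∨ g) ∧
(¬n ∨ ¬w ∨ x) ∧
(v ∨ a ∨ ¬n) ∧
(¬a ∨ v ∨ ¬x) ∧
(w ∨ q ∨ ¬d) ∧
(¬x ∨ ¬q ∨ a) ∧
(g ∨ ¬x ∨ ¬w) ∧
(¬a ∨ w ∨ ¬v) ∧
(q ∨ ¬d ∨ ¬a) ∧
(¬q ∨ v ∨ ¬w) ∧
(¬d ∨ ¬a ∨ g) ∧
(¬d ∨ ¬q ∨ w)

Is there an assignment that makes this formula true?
No

No, the formula is not satisfiable.

No assignment of truth values to the variables can make all 34 clauses true simultaneously.

The formula is UNSAT (unsatisfiable).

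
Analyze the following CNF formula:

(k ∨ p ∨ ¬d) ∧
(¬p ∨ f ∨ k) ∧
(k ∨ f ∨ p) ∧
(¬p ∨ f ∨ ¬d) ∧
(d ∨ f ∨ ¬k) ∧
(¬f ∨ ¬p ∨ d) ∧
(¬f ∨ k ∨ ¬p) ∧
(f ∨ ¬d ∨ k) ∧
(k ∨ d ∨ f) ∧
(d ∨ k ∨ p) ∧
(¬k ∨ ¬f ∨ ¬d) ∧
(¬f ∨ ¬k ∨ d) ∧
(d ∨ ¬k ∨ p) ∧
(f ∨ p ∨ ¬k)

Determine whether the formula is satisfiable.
No

No, the formula is not satisfiable.

No assignment of truth values to the variables can make all 14 clauses true simultaneously.

The formula is UNSAT (unsatisfiable).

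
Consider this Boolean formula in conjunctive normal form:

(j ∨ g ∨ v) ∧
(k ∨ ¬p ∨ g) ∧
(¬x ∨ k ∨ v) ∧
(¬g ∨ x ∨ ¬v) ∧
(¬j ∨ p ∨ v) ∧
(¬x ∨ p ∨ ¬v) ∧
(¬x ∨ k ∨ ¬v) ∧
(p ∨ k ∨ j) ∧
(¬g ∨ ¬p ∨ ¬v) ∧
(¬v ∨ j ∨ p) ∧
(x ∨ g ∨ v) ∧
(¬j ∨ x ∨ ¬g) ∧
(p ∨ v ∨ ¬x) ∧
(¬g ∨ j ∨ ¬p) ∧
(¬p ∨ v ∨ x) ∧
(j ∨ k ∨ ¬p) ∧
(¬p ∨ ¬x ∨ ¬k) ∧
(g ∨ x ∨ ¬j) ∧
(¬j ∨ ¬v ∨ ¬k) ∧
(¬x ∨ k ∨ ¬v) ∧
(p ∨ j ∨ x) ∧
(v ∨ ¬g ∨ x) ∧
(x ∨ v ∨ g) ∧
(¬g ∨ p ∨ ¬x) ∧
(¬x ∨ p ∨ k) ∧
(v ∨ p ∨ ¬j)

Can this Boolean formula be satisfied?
Yes

Yes, the formula is satisfiable.

One satisfying assignment is: j=False, v=True, x=False, k=True, g=False, p=True

Verification: With this assignment, all 26 clauses evaluate to true.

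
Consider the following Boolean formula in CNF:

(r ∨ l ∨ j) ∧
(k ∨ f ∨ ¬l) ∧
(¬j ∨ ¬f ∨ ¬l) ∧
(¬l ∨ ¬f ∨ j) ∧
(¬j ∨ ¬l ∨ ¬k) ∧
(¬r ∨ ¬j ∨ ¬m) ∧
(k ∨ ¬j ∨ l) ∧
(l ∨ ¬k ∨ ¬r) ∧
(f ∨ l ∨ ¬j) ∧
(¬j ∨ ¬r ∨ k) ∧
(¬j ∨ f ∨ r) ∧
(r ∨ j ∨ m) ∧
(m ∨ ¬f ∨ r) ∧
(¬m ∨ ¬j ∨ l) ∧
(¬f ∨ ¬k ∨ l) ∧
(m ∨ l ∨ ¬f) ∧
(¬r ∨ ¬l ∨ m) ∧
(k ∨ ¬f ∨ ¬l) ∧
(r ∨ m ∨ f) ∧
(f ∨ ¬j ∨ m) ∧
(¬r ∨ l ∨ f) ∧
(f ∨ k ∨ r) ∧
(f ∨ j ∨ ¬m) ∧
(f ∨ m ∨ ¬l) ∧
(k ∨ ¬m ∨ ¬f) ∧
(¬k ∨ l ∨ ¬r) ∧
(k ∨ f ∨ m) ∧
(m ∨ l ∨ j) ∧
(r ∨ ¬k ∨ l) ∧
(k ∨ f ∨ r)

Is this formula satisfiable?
No

No, the formula is not satisfiable.

No assignment of truth values to the variables can make all 30 clauses true simultaneously.

The formula is UNSAT (unsatisfiable).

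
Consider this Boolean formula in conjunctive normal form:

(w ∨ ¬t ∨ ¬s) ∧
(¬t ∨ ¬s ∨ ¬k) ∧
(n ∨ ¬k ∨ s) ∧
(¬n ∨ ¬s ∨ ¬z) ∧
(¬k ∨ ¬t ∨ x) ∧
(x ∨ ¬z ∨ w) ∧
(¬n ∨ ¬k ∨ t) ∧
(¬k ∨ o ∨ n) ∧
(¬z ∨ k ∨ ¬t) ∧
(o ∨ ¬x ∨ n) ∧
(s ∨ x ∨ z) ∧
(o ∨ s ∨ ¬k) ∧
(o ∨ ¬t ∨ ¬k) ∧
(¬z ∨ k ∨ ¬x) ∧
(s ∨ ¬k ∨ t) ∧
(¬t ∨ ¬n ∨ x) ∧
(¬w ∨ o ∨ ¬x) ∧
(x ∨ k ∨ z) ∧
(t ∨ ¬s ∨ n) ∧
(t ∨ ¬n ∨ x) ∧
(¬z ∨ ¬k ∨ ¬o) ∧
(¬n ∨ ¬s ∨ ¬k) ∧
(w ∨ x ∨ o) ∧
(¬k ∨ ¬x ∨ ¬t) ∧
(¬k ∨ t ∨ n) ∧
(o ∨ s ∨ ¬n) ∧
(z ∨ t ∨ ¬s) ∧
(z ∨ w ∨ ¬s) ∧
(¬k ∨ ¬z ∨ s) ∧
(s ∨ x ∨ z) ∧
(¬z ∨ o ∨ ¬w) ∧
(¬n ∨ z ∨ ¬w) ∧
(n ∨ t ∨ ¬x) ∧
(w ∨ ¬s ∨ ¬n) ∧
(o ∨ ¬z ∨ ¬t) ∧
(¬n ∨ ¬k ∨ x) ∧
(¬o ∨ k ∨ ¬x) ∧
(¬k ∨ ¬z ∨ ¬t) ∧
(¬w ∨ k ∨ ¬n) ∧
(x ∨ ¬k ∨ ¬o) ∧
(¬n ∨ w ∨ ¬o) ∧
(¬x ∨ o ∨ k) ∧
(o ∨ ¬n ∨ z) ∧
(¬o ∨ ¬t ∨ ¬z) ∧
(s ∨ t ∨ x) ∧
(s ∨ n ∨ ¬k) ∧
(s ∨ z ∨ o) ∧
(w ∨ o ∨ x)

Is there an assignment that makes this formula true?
No

No, the formula is not satisfiable.

No assignment of truth values to the variables can make all 48 clauses true simultaneously.

The formula is UNSAT (unsatisfiable).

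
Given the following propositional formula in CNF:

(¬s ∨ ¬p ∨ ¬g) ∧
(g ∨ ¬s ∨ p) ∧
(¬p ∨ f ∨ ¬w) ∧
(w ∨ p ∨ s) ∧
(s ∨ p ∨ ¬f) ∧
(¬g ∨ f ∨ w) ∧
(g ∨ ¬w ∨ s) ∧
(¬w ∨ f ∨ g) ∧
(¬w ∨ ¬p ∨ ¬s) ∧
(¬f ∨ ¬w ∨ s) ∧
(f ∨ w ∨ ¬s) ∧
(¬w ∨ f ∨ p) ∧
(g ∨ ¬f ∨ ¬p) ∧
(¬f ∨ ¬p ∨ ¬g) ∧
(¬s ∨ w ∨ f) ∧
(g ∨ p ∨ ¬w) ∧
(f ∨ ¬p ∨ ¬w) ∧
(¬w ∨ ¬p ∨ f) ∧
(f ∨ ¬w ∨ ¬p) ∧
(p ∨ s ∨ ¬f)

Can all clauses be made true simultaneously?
Yes

Yes, the formula is satisfiable.

One satisfying assignment is: p=True, f=False, g=False, s=False, w=False

Verification: With this assignment, all 20 clauses evaluate to true.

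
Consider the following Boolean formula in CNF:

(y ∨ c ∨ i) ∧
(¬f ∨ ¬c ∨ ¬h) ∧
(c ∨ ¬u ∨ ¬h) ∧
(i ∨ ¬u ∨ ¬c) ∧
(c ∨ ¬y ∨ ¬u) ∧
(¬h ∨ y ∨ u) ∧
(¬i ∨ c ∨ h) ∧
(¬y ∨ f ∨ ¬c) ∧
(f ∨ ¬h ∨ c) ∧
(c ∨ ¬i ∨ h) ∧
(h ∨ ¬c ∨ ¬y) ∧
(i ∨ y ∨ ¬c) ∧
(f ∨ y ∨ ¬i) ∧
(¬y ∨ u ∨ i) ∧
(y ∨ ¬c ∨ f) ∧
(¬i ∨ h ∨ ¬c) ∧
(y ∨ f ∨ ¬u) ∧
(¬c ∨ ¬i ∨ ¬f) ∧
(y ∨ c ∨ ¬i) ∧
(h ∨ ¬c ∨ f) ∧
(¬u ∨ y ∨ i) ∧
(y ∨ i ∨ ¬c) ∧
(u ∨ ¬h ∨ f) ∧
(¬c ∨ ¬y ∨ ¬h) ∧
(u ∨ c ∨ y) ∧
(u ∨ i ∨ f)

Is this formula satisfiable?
Yes

Yes, the formula is satisfiable.

One satisfying assignment is: i=True, y=True, h=True, f=True, c=False, u=False

Verification: With this assignment, all 26 clauses evaluate to true.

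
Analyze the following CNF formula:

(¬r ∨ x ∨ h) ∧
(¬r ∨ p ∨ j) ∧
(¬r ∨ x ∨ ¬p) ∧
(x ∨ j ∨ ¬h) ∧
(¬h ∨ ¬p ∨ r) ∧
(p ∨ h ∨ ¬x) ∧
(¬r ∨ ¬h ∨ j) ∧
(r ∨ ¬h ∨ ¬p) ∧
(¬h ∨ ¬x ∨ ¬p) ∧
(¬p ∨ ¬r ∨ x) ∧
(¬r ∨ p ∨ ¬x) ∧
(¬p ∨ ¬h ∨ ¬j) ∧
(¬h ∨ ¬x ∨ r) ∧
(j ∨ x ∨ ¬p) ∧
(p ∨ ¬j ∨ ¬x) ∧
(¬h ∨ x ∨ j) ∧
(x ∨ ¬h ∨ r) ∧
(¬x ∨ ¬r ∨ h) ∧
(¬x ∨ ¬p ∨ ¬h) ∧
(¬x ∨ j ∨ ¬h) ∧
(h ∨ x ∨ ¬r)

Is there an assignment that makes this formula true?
Yes

Yes, the formula is satisfiable.

One satisfying assignment is: p=False, r=False, x=False, h=False, j=False

Verification: With this assignment, all 21 clauses evaluate to true.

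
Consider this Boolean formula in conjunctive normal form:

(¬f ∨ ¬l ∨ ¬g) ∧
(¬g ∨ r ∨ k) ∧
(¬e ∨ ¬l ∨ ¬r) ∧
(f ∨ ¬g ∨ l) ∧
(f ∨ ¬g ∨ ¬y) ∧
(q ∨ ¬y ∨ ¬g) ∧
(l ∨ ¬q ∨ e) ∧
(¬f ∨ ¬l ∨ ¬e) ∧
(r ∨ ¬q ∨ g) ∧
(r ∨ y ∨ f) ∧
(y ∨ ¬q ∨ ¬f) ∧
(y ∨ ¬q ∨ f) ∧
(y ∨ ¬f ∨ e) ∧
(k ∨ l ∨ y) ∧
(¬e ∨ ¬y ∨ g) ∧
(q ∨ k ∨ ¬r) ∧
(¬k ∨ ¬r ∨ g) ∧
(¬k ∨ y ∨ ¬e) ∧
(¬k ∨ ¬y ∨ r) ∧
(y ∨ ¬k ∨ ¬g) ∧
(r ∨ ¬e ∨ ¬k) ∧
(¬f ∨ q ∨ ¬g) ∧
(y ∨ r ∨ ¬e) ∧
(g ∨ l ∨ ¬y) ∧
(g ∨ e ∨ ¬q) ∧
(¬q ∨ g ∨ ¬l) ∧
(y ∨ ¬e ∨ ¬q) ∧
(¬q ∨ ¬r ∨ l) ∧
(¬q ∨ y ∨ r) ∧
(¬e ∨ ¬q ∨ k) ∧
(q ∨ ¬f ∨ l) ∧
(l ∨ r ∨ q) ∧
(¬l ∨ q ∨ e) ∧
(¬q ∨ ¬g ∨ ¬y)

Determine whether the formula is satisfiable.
No

No, the formula is not satisfiable.

No assignment of truth values to the variables can make all 34 clauses true simultaneously.

The formula is UNSAT (unsatisfiable).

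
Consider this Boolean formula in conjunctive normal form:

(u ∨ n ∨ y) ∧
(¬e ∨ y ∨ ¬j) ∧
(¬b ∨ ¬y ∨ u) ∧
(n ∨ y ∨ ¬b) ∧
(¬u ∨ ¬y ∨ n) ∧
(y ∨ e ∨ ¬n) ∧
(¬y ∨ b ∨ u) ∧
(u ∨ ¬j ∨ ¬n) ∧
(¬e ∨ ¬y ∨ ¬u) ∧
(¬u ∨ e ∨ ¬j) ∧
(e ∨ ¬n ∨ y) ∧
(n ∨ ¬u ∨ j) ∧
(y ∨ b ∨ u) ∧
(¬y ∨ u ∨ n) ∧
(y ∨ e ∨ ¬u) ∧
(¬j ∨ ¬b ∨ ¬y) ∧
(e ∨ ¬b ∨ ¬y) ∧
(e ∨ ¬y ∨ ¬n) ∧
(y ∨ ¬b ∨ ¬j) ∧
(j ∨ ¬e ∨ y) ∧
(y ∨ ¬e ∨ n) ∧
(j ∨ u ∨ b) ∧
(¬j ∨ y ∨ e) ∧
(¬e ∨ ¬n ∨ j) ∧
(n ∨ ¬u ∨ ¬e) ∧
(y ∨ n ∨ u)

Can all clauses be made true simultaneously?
No

No, the formula is not satisfiable.

No assignment of truth values to the variables can make all 26 clauses true simultaneously.

The formula is UNSAT (unsatisfiable).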